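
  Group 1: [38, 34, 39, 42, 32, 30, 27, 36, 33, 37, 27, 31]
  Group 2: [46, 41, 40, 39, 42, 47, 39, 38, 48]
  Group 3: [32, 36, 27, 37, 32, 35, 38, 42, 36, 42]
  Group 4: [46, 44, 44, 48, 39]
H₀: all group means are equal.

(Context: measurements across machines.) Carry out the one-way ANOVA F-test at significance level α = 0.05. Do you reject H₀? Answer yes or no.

reject H₀: yes

Group means [33.83, 42.22, 35.70, 44.20], grand mean 37.889
SSB = Σnᵢ(x̄ᵢ−x̄)² = 613.433; SSW = ΣΣ(x−x̄ᵢ)² = 596.122
MSB = 613.433/3 = 204.4778; MSW = 596.122/32 = 18.6288
F = MSB/MSW = 10.9764
df = (3, 32)
p-value (upper-tail) = 0.00004
At α=0.05: p < α → reject H₀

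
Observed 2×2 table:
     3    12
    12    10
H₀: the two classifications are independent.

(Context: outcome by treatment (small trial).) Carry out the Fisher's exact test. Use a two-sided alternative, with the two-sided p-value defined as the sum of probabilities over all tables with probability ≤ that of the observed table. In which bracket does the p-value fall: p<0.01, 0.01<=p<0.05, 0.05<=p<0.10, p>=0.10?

p-value bracket: 0.01<=p<0.05

Margins: r₁=15, r₂=22, c₁=15, c₂=22, n=37
p_obs = C(15,3)·C(22,12)/C(37,15); sum pmf over tables with pmf ≤ p_obs
p-value (two-sided) = 0.04712
→ bracket: 0.01<=p<0.05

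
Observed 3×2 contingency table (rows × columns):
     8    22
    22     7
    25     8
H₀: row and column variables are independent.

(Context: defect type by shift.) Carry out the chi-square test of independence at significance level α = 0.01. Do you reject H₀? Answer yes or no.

Row totals [30, 29, 33], col totals [55, 37], n=92
χ² = (8−17.93)²/17.93 + (22−12.07)²/12.07 + (22−17.34)²/17.34 + (7−11.66)²/11.66 + (25−19.73)²/19.73 + (8−13.27)²/13.27 = 20.3051
df = 2
p-value (upper-tail) = 0.00004
At α=0.01: p < α → reject H₀

reject H₀: yes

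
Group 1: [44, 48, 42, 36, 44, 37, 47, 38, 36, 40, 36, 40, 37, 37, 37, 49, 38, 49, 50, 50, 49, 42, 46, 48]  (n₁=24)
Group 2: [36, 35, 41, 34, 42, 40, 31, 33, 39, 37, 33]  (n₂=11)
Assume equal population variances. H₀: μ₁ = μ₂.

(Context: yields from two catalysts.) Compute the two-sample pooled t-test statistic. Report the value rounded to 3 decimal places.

test statistic = 3.436

x̄₁=42.500, s₁=5.267, n₁=24
x̄₂=36.455, s₂=3.643, n₂=11
s_p² = [23·5.267² + 10·3.643²]/33 = 23.3554
SE = √(s_p²·(1/24+1/11)) = 1.7596
t = (42.500−36.455)/1.7596 = 3.4356
df = 33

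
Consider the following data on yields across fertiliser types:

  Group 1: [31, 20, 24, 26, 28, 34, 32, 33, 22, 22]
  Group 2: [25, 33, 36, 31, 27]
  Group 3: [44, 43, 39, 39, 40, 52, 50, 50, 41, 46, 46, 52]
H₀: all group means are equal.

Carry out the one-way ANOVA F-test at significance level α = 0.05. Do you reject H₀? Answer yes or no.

reject H₀: yes

Group means [27.20, 30.40, 45.17], grand mean 35.778
SSB = Σnᵢ(x̄ᵢ−x̄)² = 1938.200; SSW = ΣΣ(x−x̄ᵢ)² = 582.467
MSB = 1938.200/2 = 969.1000; MSW = 582.467/24 = 24.2694
F = MSB/MSW = 39.9309
df = (2, 24)
p-value (upper-tail) = 0.00000
At α=0.05: p < α → reject H₀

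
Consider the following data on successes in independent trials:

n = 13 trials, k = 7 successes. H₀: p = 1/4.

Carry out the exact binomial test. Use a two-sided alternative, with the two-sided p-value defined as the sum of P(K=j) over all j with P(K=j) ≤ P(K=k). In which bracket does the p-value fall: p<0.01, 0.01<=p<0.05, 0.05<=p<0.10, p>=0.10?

p-value bracket: 0.01<=p<0.05

Exact binomial: n=13, k=7, p₀=1/4=0.2500
P(X=j) = C(n,j)·p₀^j·(1−p₀)^(n−j); p = Σ P(X=j) over j with P(X=j) ≤ P(X=7)
p-value (two-sided) = 0.02429
→ bracket: 0.01<=p<0.05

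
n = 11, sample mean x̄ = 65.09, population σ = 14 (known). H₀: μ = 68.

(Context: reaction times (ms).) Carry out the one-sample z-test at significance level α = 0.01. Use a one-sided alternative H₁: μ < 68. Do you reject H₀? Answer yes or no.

SE = σ/√n = 14/√11 = 4.2212
z = (x̄−μ₀)/SE = (65.09−68)/4.2212 = -0.6894
p-value (one-sided, H₁ less) = 0.24529
At α=0.01: p ≥ α → fail to reject H₀

reject H₀: no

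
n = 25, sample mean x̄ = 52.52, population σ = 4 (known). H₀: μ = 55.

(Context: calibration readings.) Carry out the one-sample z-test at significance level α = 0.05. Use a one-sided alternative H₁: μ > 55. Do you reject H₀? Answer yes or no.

SE = σ/√n = 4/√25 = 0.8000
z = (x̄−μ₀)/SE = (52.52−55)/0.8000 = -3.1000
p-value (one-sided, H₁ greater) = 0.99903
At α=0.05: p ≥ α → fail to reject H₀

reject H₀: no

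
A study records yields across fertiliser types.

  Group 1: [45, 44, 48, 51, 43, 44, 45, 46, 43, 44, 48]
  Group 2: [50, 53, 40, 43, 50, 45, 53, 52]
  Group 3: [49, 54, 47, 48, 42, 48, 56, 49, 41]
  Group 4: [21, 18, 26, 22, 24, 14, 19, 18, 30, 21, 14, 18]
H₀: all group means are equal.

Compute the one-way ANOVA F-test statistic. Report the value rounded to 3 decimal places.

Group means [45.55, 48.25, 48.22, 20.42], grand mean 39.150
SSB = Σnᵢ(x̄ᵢ−x̄)² = 6064.401; SSW = ΣΣ(x−x̄ᵢ)² = 662.699
MSB = 6064.401/3 = 2021.4668; MSW = 662.699/36 = 18.4083
F = MSB/MSW = 109.8127
df = (3, 36)

test statistic = 109.813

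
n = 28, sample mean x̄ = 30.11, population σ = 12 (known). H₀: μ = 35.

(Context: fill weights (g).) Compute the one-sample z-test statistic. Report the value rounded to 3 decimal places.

SE = σ/√n = 12/√28 = 2.2678
z = (x̄−μ₀)/SE = (30.11−35)/2.2678 = -2.1563

test statistic = -2.156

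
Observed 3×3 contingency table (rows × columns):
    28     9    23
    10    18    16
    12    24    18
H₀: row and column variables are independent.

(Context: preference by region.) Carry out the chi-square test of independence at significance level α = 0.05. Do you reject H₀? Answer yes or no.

Row totals [60, 44, 54], col totals [50, 51, 57], n=158
χ² = (28−18.99)²/18.99 + (9−19.37)²/19.37 + (23−21.65)²/21.65 + (10−13.92)²/13.92 + (18−14.20)²/14.20 + (16−15.87)²/15.87 + (12−17.09)²/17.09 + (24−17.43)²/17.43 + (18−19.48)²/19.48 = 16.1384
df = 4
p-value (upper-tail) = 0.00284
At α=0.05: p < α → reject H₀

reject H₀: yes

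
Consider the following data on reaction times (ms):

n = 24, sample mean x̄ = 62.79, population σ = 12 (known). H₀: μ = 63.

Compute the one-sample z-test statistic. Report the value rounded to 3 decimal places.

test statistic = -0.086

SE = σ/√n = 12/√24 = 2.4495
z = (x̄−μ₀)/SE = (62.79−63)/2.4495 = -0.0857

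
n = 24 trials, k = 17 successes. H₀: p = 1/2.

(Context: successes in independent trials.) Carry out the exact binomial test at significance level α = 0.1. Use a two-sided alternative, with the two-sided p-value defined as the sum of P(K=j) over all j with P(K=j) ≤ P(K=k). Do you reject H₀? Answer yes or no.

reject H₀: yes

Exact binomial: n=24, k=17, p₀=1/2=0.5000
P(X=j) = C(n,j)·p₀^j·(1−p₀)^(n−j); p = Σ P(X=j) over j with P(X=j) ≤ P(X=17)
p-value (two-sided) = 0.06391
At α=0.1: p < α → reject H₀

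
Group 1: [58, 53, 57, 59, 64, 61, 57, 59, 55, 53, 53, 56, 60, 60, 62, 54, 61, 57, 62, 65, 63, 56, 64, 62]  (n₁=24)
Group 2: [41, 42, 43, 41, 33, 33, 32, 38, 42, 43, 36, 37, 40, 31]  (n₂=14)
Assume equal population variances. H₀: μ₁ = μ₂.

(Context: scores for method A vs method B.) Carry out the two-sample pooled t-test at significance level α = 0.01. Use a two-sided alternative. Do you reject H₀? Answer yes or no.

x̄₁=58.792, s₁=3.718, n₁=24
x̄₂=38.000, s₂=4.332, n₂=14
s_p² = [23·3.718² + 13·4.332²]/36 = 15.6100
SE = √(s_p²·(1/24+1/14)) = 1.3287
t = (58.792−38.000)/1.3287 = 15.6483
df = 36
p-value (two-sided) = 0.00000
At α=0.01: p < α → reject H₀

reject H₀: yes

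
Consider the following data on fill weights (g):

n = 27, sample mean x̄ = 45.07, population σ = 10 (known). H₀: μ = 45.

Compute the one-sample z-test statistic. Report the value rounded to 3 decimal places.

SE = σ/√n = 10/√27 = 1.9245
z = (x̄−μ₀)/SE = (45.07−45)/1.9245 = 0.0364

test statistic = 0.036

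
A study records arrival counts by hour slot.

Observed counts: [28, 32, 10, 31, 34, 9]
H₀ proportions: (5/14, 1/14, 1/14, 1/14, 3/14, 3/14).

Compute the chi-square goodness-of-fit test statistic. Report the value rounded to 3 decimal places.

n = 144; E_i = n·p_i = [51.43, 10.29, 10.29, 10.29, 30.86, 30.86]
χ² = (28−51.43)²/51.43 + (32−10.29)²/10.29 + (10−10.29)²/10.29 + (31−10.29)²/10.29 + (34−30.86)²/30.86 + (9−30.86)²/30.86 = 114.0407
df = 5

test statistic = 114.041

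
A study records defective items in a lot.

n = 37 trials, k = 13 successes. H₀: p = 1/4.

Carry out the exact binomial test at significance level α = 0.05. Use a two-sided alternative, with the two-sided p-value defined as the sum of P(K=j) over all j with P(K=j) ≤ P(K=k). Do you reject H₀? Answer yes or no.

reject H₀: no

Exact binomial: n=37, k=13, p₀=1/4=0.2500
P(X=j) = C(n,j)·p₀^j·(1−p₀)^(n−j); p = Σ P(X=j) over j with P(X=j) ≤ P(X=13)
p-value (two-sided) = 0.18206
At α=0.05: p ≥ α → fail to reject H₀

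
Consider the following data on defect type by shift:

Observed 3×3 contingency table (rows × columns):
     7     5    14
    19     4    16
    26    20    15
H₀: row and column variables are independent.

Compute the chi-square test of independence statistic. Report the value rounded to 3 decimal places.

test statistic = 12.114

Row totals [26, 39, 61], col totals [52, 29, 45], n=126
χ² = (7−10.73)²/10.73 + (5−5.98)²/5.98 + (14−9.29)²/9.29 + (19−16.10)²/16.10 + (4−8.98)²/8.98 + (16−13.93)²/13.93 + (26−25.17)²/25.17 + (20−14.04)²/14.04 + (15−21.79)²/21.79 = 12.1140
df = 4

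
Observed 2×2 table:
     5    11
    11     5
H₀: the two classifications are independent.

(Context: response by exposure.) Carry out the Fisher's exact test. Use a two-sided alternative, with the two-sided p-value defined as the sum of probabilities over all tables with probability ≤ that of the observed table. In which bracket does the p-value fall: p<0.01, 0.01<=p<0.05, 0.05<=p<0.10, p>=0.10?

p-value bracket: 0.05<=p<0.10

Margins: r₁=16, r₂=16, c₁=16, c₂=16, n=32
p_obs = C(16,5)·C(16,11)/C(32,16); sum pmf over tables with pmf ≤ p_obs
p-value (two-sided) = 0.07560
→ bracket: 0.05<=p<0.10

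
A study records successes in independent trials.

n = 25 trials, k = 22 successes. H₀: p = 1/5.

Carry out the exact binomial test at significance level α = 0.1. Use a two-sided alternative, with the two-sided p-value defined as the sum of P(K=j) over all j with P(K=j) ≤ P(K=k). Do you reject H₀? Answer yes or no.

Exact binomial: n=25, k=22, p₀=1/5=0.2000
P(X=j) = C(n,j)·p₀^j·(1−p₀)^(n−j); p = Σ P(X=j) over j with P(X=j) ≤ P(X=22)
p-value (two-sided) = 0.00000
At α=0.1: p < α → reject H₀

reject H₀: yes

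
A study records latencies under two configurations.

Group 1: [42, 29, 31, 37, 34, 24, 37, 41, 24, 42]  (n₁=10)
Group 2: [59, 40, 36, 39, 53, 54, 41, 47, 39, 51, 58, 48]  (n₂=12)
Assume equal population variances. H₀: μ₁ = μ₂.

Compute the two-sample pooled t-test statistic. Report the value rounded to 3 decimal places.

test statistic = -4.034

x̄₁=34.100, s₁=6.903, n₁=10
x̄₂=47.083, s₂=7.982, n₂=12
s_p² = [9·6.903² + 11·7.982²]/20 = 56.4908
SE = √(s_p²·(1/10+1/12)) = 3.2182
t = (34.100−47.083)/3.2182 = -4.0344
df = 20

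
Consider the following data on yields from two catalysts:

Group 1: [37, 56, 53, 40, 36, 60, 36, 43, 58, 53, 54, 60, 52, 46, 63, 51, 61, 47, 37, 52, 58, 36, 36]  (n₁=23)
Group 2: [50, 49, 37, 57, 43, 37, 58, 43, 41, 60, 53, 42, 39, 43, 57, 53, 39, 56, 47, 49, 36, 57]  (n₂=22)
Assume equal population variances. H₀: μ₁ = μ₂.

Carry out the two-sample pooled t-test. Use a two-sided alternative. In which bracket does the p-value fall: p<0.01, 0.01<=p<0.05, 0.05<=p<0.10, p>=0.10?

p-value bracket: p>=0.10

x̄₁=48.913, s₁=9.453, n₁=23
x̄₂=47.545, s₂=7.903, n₂=22
s_p² = [22·9.453² + 21·7.903²]/43 = 76.2158
SE = √(s_p²·(1/23+1/22)) = 2.6035
t = (48.913−47.545)/2.6035 = 0.5253
df = 43
p-value (two-sided) = 0.60208
→ bracket: p>=0.10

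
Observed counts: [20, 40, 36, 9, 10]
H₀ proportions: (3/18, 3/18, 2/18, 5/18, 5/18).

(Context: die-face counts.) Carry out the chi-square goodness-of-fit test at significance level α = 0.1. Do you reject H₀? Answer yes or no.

n = 115; E_i = n·p_i = [19.17, 19.17, 12.78, 31.94, 31.94]
χ² = (20−19.17)²/19.17 + (40−19.17)²/19.17 + (36−12.78)²/12.78 + (9−31.94)²/31.94 + (10−31.94)²/31.94 = 96.4400
df = 4
p-value (upper-tail) = 0.00000
At α=0.1: p < α → reject H₀

reject H₀: yes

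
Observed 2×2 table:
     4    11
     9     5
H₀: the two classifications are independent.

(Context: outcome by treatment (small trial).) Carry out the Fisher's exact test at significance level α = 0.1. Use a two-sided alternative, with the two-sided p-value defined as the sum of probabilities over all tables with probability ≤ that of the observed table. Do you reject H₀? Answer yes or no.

reject H₀: yes

Margins: r₁=15, r₂=14, c₁=13, c₂=16, n=29
p_obs = C(15,4)·C(14,9)/C(29,13); sum pmf over tables with pmf ≤ p_obs
p-value (two-sided) = 0.06560
At α=0.1: p < α → reject H₀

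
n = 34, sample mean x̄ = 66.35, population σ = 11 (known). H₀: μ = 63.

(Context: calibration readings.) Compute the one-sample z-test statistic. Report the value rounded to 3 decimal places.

test statistic = 1.776

SE = σ/√n = 11/√34 = 1.8865
z = (x̄−μ₀)/SE = (66.35−63)/1.8865 = 1.7758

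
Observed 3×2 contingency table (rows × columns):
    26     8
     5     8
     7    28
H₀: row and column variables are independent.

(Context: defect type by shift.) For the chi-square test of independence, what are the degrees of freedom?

df = (r−1)(c−1) = (3−1)·(2−1) = 2

degrees of freedom = 2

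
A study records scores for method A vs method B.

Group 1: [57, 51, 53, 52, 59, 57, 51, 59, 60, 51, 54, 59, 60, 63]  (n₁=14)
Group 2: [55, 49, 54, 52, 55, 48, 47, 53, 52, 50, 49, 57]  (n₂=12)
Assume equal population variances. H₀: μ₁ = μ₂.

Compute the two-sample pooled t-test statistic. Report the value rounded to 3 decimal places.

test statistic = 3.039

x̄₁=56.143, s₁=4.055, n₁=14
x̄₂=51.750, s₂=3.166, n₂=12
s_p² = [13·4.055² + 11·3.166²]/24 = 13.4985
SE = √(s_p²·(1/14+1/12)) = 1.4454
t = (56.143−51.750)/1.4454 = 3.0393
df = 24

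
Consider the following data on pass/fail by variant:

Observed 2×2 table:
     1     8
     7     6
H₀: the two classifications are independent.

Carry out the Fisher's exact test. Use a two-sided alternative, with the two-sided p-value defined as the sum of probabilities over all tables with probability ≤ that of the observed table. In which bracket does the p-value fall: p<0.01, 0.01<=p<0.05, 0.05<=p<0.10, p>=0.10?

p-value bracket: 0.05<=p<0.10

Margins: r₁=9, r₂=13, c₁=8, c₂=14, n=22
p_obs = C(9,1)·C(13,7)/C(22,8); sum pmf over tables with pmf ≤ p_obs
p-value (two-sided) = 0.07430
→ bracket: 0.05<=p<0.10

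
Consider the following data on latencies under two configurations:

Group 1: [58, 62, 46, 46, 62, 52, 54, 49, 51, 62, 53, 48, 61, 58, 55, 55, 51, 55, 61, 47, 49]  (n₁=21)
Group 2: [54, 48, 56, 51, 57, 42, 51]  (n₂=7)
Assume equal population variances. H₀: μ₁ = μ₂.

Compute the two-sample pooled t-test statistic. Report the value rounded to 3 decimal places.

test statistic = 1.163

x̄₁=54.048, s₁=5.527, n₁=21
x̄₂=51.286, s₂=5.155, n₂=7
s_p² = [20·5.527² + 6·5.155²]/26 = 29.6300
SE = √(s_p²·(1/21+1/7)) = 2.3757
t = (54.048−51.286)/2.3757 = 1.1626
df = 26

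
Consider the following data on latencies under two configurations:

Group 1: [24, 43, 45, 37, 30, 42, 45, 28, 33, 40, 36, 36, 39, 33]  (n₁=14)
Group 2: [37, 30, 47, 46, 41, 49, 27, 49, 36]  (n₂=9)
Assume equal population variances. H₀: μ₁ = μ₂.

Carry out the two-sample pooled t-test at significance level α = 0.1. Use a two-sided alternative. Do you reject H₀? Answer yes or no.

x̄₁=36.500, s₁=6.394, n₁=14
x̄₂=40.222, s₂=8.228, n₂=9
s_p² = [13·6.394² + 8·8.228²]/21 = 51.0979
SE = √(s_p²·(1/14+1/9)) = 3.0541
t = (36.500−40.222)/3.0541 = -1.2188
df = 21
p-value (two-sided) = 0.23645
At α=0.1: p ≥ α → fail to reject H₀

reject H₀: no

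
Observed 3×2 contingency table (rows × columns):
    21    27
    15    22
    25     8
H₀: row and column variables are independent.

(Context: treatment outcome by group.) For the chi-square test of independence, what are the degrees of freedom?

degrees of freedom = 2

df = (r−1)(c−1) = (3−1)·(2−1) = 2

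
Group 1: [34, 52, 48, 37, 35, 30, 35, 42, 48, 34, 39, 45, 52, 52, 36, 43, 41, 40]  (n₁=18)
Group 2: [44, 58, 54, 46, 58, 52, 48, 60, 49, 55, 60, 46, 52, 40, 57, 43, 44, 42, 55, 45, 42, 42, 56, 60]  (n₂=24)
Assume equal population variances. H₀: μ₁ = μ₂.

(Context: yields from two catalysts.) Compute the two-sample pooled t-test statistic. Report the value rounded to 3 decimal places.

test statistic = -4.240

x̄₁=41.278, s₁=6.935, n₁=18
x̄₂=50.333, s₂=6.787, n₂=24
s_p² = [17·6.935² + 23·6.787²]/40 = 46.9236
SE = √(s_p²·(1/18+1/24)) = 2.1359
t = (41.278−50.333)/2.1359 = -4.2397
df = 40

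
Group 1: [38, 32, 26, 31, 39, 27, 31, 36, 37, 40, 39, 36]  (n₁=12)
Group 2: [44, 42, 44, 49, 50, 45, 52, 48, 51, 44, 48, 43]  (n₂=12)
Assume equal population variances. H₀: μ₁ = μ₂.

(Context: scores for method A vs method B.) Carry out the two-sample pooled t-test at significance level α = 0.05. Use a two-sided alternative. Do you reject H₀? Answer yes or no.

reject H₀: yes

x̄₁=34.333, s₁=4.793, n₁=12
x̄₂=46.667, s₂=3.393, n₂=12
s_p² = [11·4.793² + 11·3.393²]/22 = 17.2424
SE = √(s_p²·(1/12+1/12)) = 1.6952
t = (34.333−46.667)/1.6952 = -7.2754
df = 22
p-value (two-sided) = 0.00000
At α=0.05: p < α → reject H₀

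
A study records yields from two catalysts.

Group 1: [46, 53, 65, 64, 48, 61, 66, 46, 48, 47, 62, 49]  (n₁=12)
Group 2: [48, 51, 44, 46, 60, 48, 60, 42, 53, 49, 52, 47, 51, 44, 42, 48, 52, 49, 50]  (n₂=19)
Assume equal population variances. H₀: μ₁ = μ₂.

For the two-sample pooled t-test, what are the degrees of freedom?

df = n₁ + n₂ − 2 = 12 + 19 − 2 = 29

degrees of freedom = 29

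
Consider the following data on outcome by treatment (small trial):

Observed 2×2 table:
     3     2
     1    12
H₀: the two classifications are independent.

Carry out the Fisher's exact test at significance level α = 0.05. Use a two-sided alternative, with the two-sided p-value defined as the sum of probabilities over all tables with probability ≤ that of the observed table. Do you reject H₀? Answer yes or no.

Margins: r₁=5, r₂=13, c₁=4, c₂=14, n=18
p_obs = C(5,3)·C(13,1)/C(18,4); sum pmf over tables with pmf ≤ p_obs
p-value (two-sided) = 0.04412
At α=0.05: p < α → reject H₀

reject H₀: yes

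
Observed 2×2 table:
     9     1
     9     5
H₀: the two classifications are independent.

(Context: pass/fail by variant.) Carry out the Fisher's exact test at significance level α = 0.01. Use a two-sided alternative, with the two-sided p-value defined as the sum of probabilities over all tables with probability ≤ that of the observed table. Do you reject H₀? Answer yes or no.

Margins: r₁=10, r₂=14, c₁=18, c₂=6, n=24
p_obs = C(10,9)·C(14,9)/C(24,18); sum pmf over tables with pmf ≤ p_obs
p-value (two-sided) = 0.34081
At α=0.01: p ≥ α → fail to reject H₀

reject H₀: no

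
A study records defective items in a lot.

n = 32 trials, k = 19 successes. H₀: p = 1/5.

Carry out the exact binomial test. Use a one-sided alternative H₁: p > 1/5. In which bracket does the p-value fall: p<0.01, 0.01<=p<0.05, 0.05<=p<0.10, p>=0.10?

Exact binomial: n=32, k=19, p₀=1/5=0.2000
P(X≥19) from Σ C(n,i)·p₀^i·(1−p₀)^(n−i)
p-value (one-sided, H₁ greater) = 0.00000
→ bracket: p<0.01

p-value bracket: p<0.01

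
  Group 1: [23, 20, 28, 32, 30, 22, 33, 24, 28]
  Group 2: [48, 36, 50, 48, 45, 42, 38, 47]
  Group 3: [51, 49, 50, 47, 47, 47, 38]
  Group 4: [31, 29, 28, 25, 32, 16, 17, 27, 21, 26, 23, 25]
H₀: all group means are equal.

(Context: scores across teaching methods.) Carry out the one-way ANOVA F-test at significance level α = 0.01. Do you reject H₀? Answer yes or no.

Group means [26.67, 44.25, 47.00, 25.00], grand mean 33.972
SSB = Σnᵢ(x̄ᵢ−x̄)² = 3479.472; SSW = ΣΣ(x−x̄ᵢ)² = 741.500
MSB = 3479.472/3 = 1159.8241; MSW = 741.500/32 = 23.1719
F = MSB/MSW = 50.0531
df = (3, 32)
p-value (upper-tail) = 0.00000
At α=0.01: p < α → reject H₀

reject H₀: yes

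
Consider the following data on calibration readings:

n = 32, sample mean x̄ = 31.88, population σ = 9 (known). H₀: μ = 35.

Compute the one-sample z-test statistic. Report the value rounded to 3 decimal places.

SE = σ/√n = 9/√32 = 1.5910
z = (x̄−μ₀)/SE = (31.88−35)/1.5910 = -1.9610

test statistic = -1.961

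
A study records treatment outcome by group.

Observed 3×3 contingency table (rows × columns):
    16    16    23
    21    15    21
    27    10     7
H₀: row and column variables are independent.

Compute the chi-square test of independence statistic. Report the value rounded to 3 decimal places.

test statistic = 12.458

Row totals [55, 57, 44], col totals [64, 41, 51], n=156
χ² = (16−22.56)²/22.56 + (16−14.46)²/14.46 + (23−17.98)²/17.98 + (21−23.38)²/23.38 + (15−14.98)²/14.98 + (21−18.63)²/18.63 + (27−18.05)²/18.05 + (10−11.56)²/11.56 + (7−14.38)²/14.38 = 12.4580
df = 4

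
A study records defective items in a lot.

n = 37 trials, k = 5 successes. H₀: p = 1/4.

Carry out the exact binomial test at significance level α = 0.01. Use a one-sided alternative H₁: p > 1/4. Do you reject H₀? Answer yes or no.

Exact binomial: n=37, k=5, p₀=1/4=0.2500
P(X≥5) from Σ C(n,i)·p₀^i·(1−p₀)^(n−i)
p-value (one-sided, H₁ greater) = 0.97162
At α=0.01: p ≥ α → fail to reject H₀

reject H₀: no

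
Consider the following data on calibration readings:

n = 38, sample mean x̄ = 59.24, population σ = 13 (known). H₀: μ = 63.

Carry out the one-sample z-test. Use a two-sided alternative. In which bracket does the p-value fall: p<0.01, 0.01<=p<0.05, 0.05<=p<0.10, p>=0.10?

p-value bracket: 0.05<=p<0.10

SE = σ/√n = 13/√38 = 2.1089
z = (x̄−μ₀)/SE = (59.24−63)/2.1089 = -1.7829
p-value (two-sided) = 0.07460
→ bracket: 0.05<=p<0.10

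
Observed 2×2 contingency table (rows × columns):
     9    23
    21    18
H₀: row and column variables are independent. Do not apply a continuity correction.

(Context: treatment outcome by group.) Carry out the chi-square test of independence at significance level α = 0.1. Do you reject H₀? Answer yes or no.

reject H₀: yes

Row totals [32, 39], col totals [30, 41], n=71
χ² = (9−13.52)²/13.52 + (23−18.48)²/18.48 + (21−16.48)²/16.48 + (18−22.52)²/22.52 = 4.7659
df = 1
p-value (upper-tail) = 0.02903
At α=0.1: p < α → reject H₀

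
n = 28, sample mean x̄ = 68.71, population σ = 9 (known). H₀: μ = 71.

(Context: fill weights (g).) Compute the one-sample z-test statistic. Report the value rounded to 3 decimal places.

SE = σ/√n = 9/√28 = 1.7008
z = (x̄−μ₀)/SE = (68.71−71)/1.7008 = -1.3464

test statistic = -1.346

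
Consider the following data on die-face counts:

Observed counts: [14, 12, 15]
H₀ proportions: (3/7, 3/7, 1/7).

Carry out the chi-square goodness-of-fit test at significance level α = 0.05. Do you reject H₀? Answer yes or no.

reject H₀: yes

n = 41; E_i = n·p_i = [17.57, 17.57, 5.86]
χ² = (14−17.57)²/17.57 + (12−17.57)²/17.57 + (15−5.86)²/5.86 = 16.7642
df = 2
p-value (upper-tail) = 0.00023
At α=0.05: p < α → reject H₀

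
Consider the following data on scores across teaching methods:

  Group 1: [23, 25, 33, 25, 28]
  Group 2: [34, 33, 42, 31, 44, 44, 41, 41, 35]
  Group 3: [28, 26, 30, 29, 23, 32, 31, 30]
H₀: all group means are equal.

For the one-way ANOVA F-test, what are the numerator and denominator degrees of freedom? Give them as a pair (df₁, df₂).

degrees of freedom = [2, 19]

k = 3 groups, N = 22 total
df = (k−1, N−k) = (3−1, 22−3) = (2, 19)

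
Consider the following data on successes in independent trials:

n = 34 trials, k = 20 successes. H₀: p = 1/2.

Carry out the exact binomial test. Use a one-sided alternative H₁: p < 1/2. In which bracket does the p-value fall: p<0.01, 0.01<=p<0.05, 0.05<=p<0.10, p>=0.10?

p-value bracket: p>=0.10

Exact binomial: n=34, k=20, p₀=1/2=0.5000
P(X≤20) from Σ C(n,i)·p₀^i·(1−p₀)^(n−i)
p-value (one-sided, H₁ less) = 0.88526
→ bracket: p>=0.10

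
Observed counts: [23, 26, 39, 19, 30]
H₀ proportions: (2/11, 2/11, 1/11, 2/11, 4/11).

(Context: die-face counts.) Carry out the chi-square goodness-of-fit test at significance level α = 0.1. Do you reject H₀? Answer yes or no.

n = 137; E_i = n·p_i = [24.91, 24.91, 12.45, 24.91, 49.82]
χ² = (23−24.91)²/24.91 + (26−24.91)²/24.91 + (39−12.45)²/12.45 + (19−24.91)²/24.91 + (30−49.82)²/49.82 = 66.0584
df = 4
p-value (upper-tail) = 0.00000
At α=0.1: p < α → reject H₀

reject H₀: yes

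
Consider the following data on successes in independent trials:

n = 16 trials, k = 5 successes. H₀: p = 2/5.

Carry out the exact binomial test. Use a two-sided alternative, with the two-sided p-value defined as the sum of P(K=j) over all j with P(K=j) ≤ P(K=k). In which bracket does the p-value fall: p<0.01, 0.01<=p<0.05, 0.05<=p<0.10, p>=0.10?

Exact binomial: n=16, k=5, p₀=2/5=0.4000
P(X=j) = C(n,j)·p₀^j·(1−p₀)^(n−j); p = Σ P(X=j) over j with P(X=j) ≤ P(X=5)
p-value (two-sided) = 0.61278
→ bracket: p>=0.10

p-value bracket: p>=0.10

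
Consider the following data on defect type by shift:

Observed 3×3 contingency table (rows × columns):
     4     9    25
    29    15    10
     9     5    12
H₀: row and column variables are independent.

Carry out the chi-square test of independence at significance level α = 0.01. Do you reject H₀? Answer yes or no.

reject H₀: yes

Row totals [38, 54, 26], col totals [42, 29, 47], n=118
χ² = (4−13.53)²/13.53 + (9−9.34)²/9.34 + (25−15.14)²/15.14 + (29−19.22)²/19.22 + (15−13.27)²/13.27 + (10−21.51)²/21.51 + (9−9.25)²/9.25 + (5−6.39)²/6.39 + (12−10.36)²/10.36 = 25.0790
df = 4
p-value (upper-tail) = 0.00005
At α=0.01: p < α → reject H₀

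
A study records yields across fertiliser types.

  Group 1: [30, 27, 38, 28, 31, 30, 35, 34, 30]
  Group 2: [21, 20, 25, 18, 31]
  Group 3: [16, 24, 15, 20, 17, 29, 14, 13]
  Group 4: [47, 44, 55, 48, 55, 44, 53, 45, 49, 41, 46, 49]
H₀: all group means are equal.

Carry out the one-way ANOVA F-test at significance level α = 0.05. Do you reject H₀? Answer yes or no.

Group means [31.44, 23.00, 18.50, 48.00], grand mean 33.000
SSB = Σnᵢ(x̄ᵢ−x̄)² = 4903.778; SSW = ΣΣ(x−x̄ᵢ)² = 640.222
MSB = 4903.778/3 = 1634.5926; MSW = 640.222/30 = 21.3407
F = MSB/MSW = 76.5949
df = (3, 30)
p-value (upper-tail) = 0.00000
At α=0.05: p < α → reject H₀

reject H₀: yes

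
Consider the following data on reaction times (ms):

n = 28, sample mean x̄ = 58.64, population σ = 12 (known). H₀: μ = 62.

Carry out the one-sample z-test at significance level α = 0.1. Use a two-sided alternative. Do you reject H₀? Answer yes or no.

SE = σ/√n = 12/√28 = 2.2678
z = (x̄−μ₀)/SE = (58.64−62)/2.2678 = -1.4816
p-value (two-sided) = 0.13844
At α=0.1: p ≥ α → fail to reject H₀

reject H₀: no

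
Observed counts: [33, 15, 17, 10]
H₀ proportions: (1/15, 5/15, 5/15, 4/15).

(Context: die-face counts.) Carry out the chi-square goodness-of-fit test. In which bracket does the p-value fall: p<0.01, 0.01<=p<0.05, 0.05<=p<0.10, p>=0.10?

p-value bracket: p<0.01

n = 75; E_i = n·p_i = [5.00, 25.00, 25.00, 20.00]
χ² = (33−5.00)²/5.00 + (15−25.00)²/25.00 + (17−25.00)²/25.00 + (10−20.00)²/20.00 = 168.3600
df = 3
p-value (upper-tail) = 0.00000
→ bracket: p<0.01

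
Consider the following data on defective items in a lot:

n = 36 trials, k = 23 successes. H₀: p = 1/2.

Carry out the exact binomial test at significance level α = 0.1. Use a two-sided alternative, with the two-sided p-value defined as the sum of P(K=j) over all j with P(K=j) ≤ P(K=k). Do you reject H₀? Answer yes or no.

Exact binomial: n=36, k=23, p₀=1/2=0.5000
P(X=j) = C(n,j)·p₀^j·(1−p₀)^(n−j); p = Σ P(X=j) over j with P(X=j) ≤ P(X=23)
p-value (two-sided) = 0.13250
At α=0.1: p ≥ α → fail to reject H₀

reject H₀: no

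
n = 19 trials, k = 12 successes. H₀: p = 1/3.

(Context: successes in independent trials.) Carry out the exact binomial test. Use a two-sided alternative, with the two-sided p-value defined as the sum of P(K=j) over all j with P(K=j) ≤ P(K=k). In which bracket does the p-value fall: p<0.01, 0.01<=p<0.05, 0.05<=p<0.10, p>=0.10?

Exact binomial: n=19, k=12, p₀=1/3=0.3333
P(X=j) = C(n,j)·p₀^j·(1−p₀)^(n−j); p = Σ P(X=j) over j with P(X=j) ≤ P(X=12)
p-value (two-sided) = 0.01216
→ bracket: 0.01<=p<0.05

p-value bracket: 0.01<=p<0.05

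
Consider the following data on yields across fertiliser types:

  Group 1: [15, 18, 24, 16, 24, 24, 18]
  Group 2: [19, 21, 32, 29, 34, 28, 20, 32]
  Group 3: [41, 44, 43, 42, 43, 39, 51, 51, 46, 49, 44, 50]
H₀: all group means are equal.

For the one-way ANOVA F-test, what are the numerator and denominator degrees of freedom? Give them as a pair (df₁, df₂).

degrees of freedom = [2, 24]

k = 3 groups, N = 27 total
df = (k−1, N−k) = (3−1, 27−3) = (2, 24)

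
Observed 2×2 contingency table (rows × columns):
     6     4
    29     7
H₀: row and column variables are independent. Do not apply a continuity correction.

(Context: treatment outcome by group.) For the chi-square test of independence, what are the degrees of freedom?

df = (r−1)(c−1) = (2−1)·(2−1) = 1

degrees of freedom = 1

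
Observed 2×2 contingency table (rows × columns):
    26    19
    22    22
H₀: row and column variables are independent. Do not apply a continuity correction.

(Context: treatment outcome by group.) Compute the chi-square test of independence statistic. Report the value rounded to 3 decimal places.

Row totals [45, 44], col totals [48, 41], n=89
χ² = (26−24.27)²/24.27 + (19−20.73)²/20.73 + (22−23.73)²/23.73 + (22−20.27)²/20.27 = 0.5417
df = 1

test statistic = 0.542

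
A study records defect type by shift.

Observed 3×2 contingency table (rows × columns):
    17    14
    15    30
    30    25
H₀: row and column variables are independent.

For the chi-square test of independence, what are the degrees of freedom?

df = (r−1)(c−1) = (3−1)·(2−1) = 2

degrees of freedom = 2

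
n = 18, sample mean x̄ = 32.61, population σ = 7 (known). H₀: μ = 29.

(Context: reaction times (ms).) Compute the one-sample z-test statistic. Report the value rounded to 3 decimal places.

SE = σ/√n = 7/√18 = 1.6499
z = (x̄−μ₀)/SE = (32.61−29)/1.6499 = 2.1880

test statistic = 2.188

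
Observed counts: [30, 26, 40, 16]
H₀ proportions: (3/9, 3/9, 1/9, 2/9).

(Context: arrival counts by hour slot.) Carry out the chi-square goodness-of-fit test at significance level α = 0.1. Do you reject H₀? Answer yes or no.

reject H₀: yes

n = 112; E_i = n·p_i = [37.33, 37.33, 12.44, 24.89]
χ² = (30−37.33)²/37.33 + (26−37.33)²/37.33 + (40−12.44)²/12.44 + (16−24.89)²/24.89 = 69.0714
df = 3
p-value (upper-tail) = 0.00000
At α=0.1: p < α → reject H₀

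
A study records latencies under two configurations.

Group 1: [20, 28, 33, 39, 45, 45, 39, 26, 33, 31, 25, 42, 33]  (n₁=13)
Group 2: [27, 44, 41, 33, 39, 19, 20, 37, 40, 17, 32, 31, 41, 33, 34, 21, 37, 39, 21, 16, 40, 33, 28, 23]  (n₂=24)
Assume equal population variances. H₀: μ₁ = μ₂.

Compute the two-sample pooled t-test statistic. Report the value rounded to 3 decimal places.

x̄₁=33.769, s₁=7.876, n₁=13
x̄₂=31.083, s₂=8.667, n₂=24
s_p² = [12·7.876² + 23·8.667²]/35 = 70.6326
SE = √(s_p²·(1/13+1/24)) = 2.8942
t = (33.769−31.083)/2.8942 = 0.9280
df = 35

test statistic = 0.928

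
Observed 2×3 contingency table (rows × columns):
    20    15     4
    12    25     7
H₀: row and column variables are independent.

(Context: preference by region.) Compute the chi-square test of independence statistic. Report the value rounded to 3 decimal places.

Row totals [39, 44], col totals [32, 40, 11], n=83
χ² = (20−15.04)²/15.04 + (15−18.80)²/18.80 + (4−5.17)²/5.17 + (12−16.96)²/16.96 + (25−21.20)²/21.20 + (7−5.83)²/5.83 = 5.0352
df = 2

test statistic = 5.035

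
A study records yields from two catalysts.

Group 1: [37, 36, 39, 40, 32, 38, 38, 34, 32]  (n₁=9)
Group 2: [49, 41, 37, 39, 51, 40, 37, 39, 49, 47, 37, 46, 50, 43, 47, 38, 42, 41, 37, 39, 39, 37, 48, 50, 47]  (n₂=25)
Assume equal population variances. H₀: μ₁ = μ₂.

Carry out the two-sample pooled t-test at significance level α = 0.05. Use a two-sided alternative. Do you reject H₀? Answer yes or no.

reject H₀: yes

x̄₁=36.222, s₁=2.949, n₁=9
x̄₂=42.800, s₂=5.008, n₂=25
s_p² = [8·2.949² + 24·5.008²]/32 = 20.9861
SE = √(s_p²·(1/9+1/25)) = 1.7808
t = (36.222−42.800)/1.7808 = -3.6937
df = 32
p-value (two-sided) = 0.00082
At α=0.05: p < α → reject H₀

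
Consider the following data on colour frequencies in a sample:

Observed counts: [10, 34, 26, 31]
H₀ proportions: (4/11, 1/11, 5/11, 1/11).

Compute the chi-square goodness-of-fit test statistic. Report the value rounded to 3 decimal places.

test statistic = 147.012

n = 101; E_i = n·p_i = [36.73, 9.18, 45.91, 9.18]
χ² = (10−36.73)²/36.73 + (34−9.18)²/9.18 + (26−45.91)²/45.91 + (31−9.18)²/9.18 = 147.0119
df = 3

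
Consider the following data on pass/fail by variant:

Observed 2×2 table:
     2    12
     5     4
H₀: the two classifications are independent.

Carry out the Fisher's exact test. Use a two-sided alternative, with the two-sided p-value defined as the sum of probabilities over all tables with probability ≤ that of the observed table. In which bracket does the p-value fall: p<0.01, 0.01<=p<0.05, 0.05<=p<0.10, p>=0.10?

Margins: r₁=14, r₂=9, c₁=7, c₂=16, n=23
p_obs = C(14,2)·C(9,5)/C(23,7); sum pmf over tables with pmf ≤ p_obs
p-value (two-sided) = 0.06571
→ bracket: 0.05<=p<0.10

p-value bracket: 0.05<=p<0.10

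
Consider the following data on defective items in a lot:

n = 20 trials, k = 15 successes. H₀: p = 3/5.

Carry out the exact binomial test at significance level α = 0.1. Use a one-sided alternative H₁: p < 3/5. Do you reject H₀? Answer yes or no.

Exact binomial: n=20, k=15, p₀=3/5=0.6000
P(X≤15) from Σ C(n,i)·p₀^i·(1−p₀)^(n−i)
p-value (one-sided, H₁ less) = 0.94905
At α=0.1: p ≥ α → fail to reject H₀

reject H₀: no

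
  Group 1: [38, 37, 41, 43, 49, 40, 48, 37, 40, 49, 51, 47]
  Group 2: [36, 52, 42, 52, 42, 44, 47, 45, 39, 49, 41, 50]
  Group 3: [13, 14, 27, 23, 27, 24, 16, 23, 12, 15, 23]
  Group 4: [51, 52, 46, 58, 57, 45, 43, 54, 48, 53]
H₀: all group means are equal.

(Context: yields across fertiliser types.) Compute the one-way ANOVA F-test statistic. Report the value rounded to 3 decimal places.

test statistic = 72.170

Group means [43.33, 44.92, 19.73, 50.70], grand mean 39.622
SSB = Σnᵢ(x̄ᵢ−x̄)² = 6082.713; SSW = ΣΣ(x−x̄ᵢ)² = 1151.865
MSB = 6082.713/3 = 2027.5709; MSW = 1151.865/41 = 28.0943
F = MSB/MSW = 72.1703
df = (3, 41)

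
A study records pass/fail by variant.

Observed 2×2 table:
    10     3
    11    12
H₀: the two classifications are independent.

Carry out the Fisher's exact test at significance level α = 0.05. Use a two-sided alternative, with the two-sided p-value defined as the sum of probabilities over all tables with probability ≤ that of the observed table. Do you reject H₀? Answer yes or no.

reject H₀: no

Margins: r₁=13, r₂=23, c₁=21, c₂=15, n=36
p_obs = C(13,10)·C(23,11)/C(36,21); sum pmf over tables with pmf ≤ p_obs
p-value (two-sided) = 0.15896
At α=0.05: p ≥ α → fail to reject H₀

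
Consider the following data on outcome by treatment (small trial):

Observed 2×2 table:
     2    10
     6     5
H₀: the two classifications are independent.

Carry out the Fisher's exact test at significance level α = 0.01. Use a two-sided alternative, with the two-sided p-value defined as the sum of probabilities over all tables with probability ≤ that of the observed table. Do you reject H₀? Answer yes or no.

reject H₀: no

Margins: r₁=12, r₂=11, c₁=8, c₂=15, n=23
p_obs = C(12,2)·C(11,6)/C(23,8); sum pmf over tables with pmf ≤ p_obs
p-value (two-sided) = 0.08938
At α=0.01: p ≥ α → fail to reject H₀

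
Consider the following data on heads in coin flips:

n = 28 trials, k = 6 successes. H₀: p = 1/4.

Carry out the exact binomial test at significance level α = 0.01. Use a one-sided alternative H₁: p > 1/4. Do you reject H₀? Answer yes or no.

reject H₀: no

Exact binomial: n=28, k=6, p₀=1/4=0.2500
P(X≥6) from Σ C(n,i)·p₀^i·(1−p₀)^(n−i)
p-value (one-sided, H₁ greater) = 0.73621
At α=0.01: p ≥ α → fail to reject H₀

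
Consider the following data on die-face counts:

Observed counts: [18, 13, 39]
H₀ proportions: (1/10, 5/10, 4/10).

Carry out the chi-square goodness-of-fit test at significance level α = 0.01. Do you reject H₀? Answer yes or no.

reject H₀: yes

n = 70; E_i = n·p_i = [7.00, 35.00, 28.00]
χ² = (18−7.00)²/7.00 + (13−35.00)²/35.00 + (39−28.00)²/28.00 = 35.4357
df = 2
p-value (upper-tail) = 0.00000
At α=0.01: p < α → reject H₀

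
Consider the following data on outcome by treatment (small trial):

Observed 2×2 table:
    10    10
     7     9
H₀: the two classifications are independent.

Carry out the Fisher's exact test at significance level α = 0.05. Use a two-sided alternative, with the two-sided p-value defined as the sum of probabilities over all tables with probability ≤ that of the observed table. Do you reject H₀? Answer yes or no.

reject H₀: no

Margins: r₁=20, r₂=16, c₁=17, c₂=19, n=36
p_obs = C(20,10)·C(16,7)/C(36,17); sum pmf over tables with pmf ≤ p_obs
p-value (two-sided) = 0.74857
At α=0.05: p ≥ α → fail to reject H₀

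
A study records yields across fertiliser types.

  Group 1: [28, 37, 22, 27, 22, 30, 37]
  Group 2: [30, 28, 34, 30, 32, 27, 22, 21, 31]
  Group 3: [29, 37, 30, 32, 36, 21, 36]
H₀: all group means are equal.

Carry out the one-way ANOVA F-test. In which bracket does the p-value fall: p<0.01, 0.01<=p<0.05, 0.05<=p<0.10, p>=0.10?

Group means [29.00, 28.33, 31.57], grand mean 29.522
SSB = Σnᵢ(x̄ᵢ−x̄)² = 44.025; SSW = ΣΣ(x−x̄ᵢ)² = 575.714
MSB = 44.025/2 = 22.0124; MSW = 575.714/20 = 28.7857
F = MSB/MSW = 0.7647
df = (2, 20)
p-value (upper-tail) = 0.47861
→ bracket: p>=0.10

p-value bracket: p>=0.10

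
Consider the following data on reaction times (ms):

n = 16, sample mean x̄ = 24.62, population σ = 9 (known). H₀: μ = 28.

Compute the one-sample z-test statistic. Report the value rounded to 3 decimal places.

SE = σ/√n = 9/√16 = 2.2500
z = (x̄−μ₀)/SE = (24.62−28)/2.2500 = -1.5022

test statistic = -1.502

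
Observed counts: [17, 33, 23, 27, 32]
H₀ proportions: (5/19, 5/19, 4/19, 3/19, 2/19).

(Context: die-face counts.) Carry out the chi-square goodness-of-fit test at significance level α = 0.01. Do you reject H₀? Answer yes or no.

reject H₀: yes

n = 132; E_i = n·p_i = [34.74, 34.74, 27.79, 20.84, 13.89]
χ² = (17−34.74)²/34.74 + (33−34.74)²/34.74 + (23−27.79)²/27.79 + (27−20.84)²/20.84 + (32−13.89)²/13.89 = 35.3799
df = 4
p-value (upper-tail) = 0.00000
At α=0.01: p < α → reject H₀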